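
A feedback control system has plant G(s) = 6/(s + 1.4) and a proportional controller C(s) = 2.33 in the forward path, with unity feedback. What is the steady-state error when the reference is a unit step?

0.091

The loop is type 0. Static position error constant K_pos = C(0)·G(0) = 2.33·4.286 = 9.986.
Steady-state error to a unit step: e_ss = 1/(1+K_pos) = 1/10.99 = 0.091.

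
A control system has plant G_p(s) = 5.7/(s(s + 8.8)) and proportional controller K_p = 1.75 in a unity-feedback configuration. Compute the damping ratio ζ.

With unity feedback the closed-loop characteristic equation is s² + 8.8s + 1.75·5.7 = s² + 8.8s + 9.975 = 0.
Matching s² + 2ζω_n s + ω_n²: ω_n = √9.975 = 3.158 rad/s and 2ζω_n = 8.8, so ζ = 8.8/(2·3.158) = 1.39.

ζ = 1.39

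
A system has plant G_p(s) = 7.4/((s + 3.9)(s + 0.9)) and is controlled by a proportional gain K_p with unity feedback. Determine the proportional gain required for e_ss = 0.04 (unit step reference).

K_p = 11.4

The loop is type 0, so e_ss(step) = 1/(1 + K_pos) with K_pos = K_p·G_p(0).
G_p(0) = 2.108. Require 1/(1 + K_p·2.108) = 0.04, so 1 + 2.108·K_p = 25.
K_p = (25 − 1)/2.108 = 11.4.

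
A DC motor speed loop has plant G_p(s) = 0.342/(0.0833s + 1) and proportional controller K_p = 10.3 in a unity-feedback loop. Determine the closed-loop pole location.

s = -54.29

Closed loop: T(s) = K_p·G_p/(1+K_p·G_p) = 3.523/(0.0833s + 1 + 3.523), with pole at s = −(1 + 3.523)/0.0833 = −54.29.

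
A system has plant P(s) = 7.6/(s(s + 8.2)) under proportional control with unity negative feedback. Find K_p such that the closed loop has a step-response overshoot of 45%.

K_p = 36.4

From %OS = 100·exp(−πζ/√(1−ζ²)) = 45%, ζ = −ln(0.45)/√(π²+ln²(0.45)) = 0.2463.
Characteristic equation s² + 8.2s + 7.6K_p = 0 gives ζ = 8.2/(2√(7.6K_p)).
Setting ζ = 0.2463: √(7.6K_p) = 8.2/(2·0.2463) = 16.64, so K_p = 277/7.6 = 36.4.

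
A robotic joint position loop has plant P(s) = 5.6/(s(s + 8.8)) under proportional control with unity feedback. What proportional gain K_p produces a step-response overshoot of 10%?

K_p = 9.89

From %OS = 100·exp(−πζ/√(1−ζ²)) = 10%, ζ = −ln(0.1)/√(π²+ln²(0.1)) = 0.5912.
Characteristic equation s² + 8.8s + 5.6K_p = 0 gives ζ = 8.8/(2√(5.6K_p)).
Setting ζ = 0.5912: √(5.6K_p) = 8.8/(2·0.5912) = 7.443, so K_p = 55.4/5.6 = 9.89.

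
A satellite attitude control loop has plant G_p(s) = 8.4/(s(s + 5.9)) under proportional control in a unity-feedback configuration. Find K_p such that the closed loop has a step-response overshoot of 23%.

From %OS = 100·exp(−πζ/√(1−ζ²)) = 23%, ζ = −ln(0.23)/√(π²+ln²(0.23)) = 0.4237.
Characteristic equation s² + 5.9s + 8.4K_p = 0 gives ζ = 5.9/(2√(8.4K_p)).
Setting ζ = 0.4237: √(8.4K_p) = 5.9/(2·0.4237) = 6.962, so K_p = 48.47/8.4 = 5.77.

K_p = 5.77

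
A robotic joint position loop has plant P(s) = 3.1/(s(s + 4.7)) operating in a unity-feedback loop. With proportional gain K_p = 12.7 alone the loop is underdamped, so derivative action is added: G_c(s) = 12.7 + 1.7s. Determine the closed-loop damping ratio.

ζ = 0.794

Forward path: (12.7 + 1.7s)·3.1/(s(s+4.7)). The closed-loop characteristic equation is s² + (4.7 + 3.1·1.7)s + 3.1·12.7 = 0.
That is s² + 9.97s + 39.37 = 0, so ω_n = 6.275 rad/s and ζ = 9.97/(2·6.275) = 0.7945.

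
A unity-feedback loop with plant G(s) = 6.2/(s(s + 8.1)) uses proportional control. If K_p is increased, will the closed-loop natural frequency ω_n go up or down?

ω_n = √(6.2·K_p), which grows with K_p.

increase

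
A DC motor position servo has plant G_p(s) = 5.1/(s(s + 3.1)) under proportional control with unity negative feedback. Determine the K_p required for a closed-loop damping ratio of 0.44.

Closed-loop characteristic equation: s² + 3.1s + K_p·5.1 = 0.
So ω_n = √(5.1K_p) and 2ζω_n = 3.1, giving ζ = 3.1/(2√(5.1K_p)).
Setting ζ = 0.44: √(5.1K_p) = 3.1/(2·0.44) = 3.523, so K_p = 12.41/5.1 = 2.43.

K_p = 2.43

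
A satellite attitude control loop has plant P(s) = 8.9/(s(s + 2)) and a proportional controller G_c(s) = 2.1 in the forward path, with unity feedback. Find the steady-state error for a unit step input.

The open loop G_c(s)P(s) has a pole at the origin (type 1), so the static position error constant is infinite and e_ss = 1/(1+∞) = 0.

0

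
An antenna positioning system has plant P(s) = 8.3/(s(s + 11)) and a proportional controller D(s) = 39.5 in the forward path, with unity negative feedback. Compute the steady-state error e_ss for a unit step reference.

0

The open loop D(s)P(s) has a pole at the origin (type 1), so the static position error constant is infinite and e_ss = 1/(1+∞) = 0.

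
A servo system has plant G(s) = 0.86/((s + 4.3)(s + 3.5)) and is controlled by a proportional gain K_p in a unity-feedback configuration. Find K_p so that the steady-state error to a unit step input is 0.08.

For a type-0 loop with proportional control, e_ss = 1/(1 + K_p·G(0)).
G(0) = 0.05714. Require 1/(1 + K_p·0.05714) = 0.08, so 1 + 0.05714·K_p = 12.5.
K_p = (12.5 − 1)/0.05714 = 201.

K_p = 201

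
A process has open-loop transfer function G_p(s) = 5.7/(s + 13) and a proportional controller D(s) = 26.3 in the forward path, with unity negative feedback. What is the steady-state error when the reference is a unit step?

0.0798

The loop is type 0. Static position error constant K_pos = D(0)·G_p(0) = 26.3·0.4385 = 11.53.
Steady-state error to a unit step: e_ss = 1/(1+K_pos) = 1/12.53 = 0.0798.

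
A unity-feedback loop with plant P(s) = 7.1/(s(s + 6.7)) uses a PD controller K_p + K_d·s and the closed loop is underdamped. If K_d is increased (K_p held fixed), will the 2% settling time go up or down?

Characteristic equation s² + (6.7 + 7.1K_d)s + 7.1K_p = 0: raising K_d increases ζω_n = (6.7+7.1K_d)/2 while the loop stays underdamped, so T_s ≈ 4/(ζω_n) decreases.

decrease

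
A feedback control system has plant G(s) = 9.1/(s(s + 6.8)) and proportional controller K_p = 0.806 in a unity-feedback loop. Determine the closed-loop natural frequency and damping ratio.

The closed-loop denominator is s(s+6.8) + 0.806·9.1 = s² + 6.8s + 7.335.
Matching s² + 2ζω_n s + ω_n²: ω_n = √7.335 = 2.708 rad/s and 2ζω_n = 6.8, so ζ = 6.8/(2·2.708) = 1.26.

ω_n = 2.71 rad/s, ζ = 1.26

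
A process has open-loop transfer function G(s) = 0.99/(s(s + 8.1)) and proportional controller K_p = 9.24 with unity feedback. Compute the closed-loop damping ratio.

1 + K_p·G(s) = 0 gives s² + 8.1s + 9.148 = 0.
So ω_n² = 9.148 ⇒ ω_n = 3.024 rad/s, and ζ = 8.1/(2ω_n) = 1.34.

ζ = 1.34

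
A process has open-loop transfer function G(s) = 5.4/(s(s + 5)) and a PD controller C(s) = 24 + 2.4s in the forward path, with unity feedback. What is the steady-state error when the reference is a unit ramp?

The loop has one pole at the origin (type 1). Velocity error constant K_v = lim_{s→0} s·C(s)G(s) = 24·5.4/5 = 25.92.
Steady-state error to a unit ramp: e_ss = 1/K_v = 0.0386.

0.0386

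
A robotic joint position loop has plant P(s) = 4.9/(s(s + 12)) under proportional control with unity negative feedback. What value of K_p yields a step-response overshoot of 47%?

K_p = 135

From %OS = 100·exp(−πζ/√(1−ζ²)) = 47%, ζ = −ln(0.47)/√(π²+ln²(0.47)) = 0.2337.
Characteristic equation s² + 12s + 4.9K_p = 0 gives ζ = 12/(2√(4.9K_p)).
Setting ζ = 0.2337: √(4.9K_p) = 12/(2·0.2337) = 25.68, so K_p = 659.3/4.9 = 135.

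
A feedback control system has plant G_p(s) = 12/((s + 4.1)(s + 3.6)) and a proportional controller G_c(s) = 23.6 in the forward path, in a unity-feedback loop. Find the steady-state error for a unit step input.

The loop is type 0. Static position error constant K_pos = G_c(0)·G_p(0) = 23.6·0.813 = 19.19.
Steady-state error to a unit step: e_ss = 1/(1+K_pos) = 1/20.19 = 0.0495.

0.0495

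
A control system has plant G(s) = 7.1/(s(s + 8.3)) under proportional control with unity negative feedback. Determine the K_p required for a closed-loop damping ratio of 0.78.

K_p = 3.99

Closed-loop characteristic equation: s² + 8.3s + K_p·7.1 = 0.
So ω_n = √(7.1K_p) and 2ζω_n = 8.3, giving ζ = 8.3/(2√(7.1K_p)).
Setting ζ = 0.78: √(7.1K_p) = 8.3/(2·0.78) = 5.321, so K_p = 28.31/7.1 = 3.99.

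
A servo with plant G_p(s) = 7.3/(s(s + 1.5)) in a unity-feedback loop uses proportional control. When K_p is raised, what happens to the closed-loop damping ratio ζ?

ζ = 1.5/(2√(7.3K_p)); increasing K_p raises the denominator, so ζ falls.

decrease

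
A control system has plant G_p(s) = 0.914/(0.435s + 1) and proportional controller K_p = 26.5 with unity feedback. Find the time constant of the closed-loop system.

Closed loop: T(s) = K_p·G_p/(1+K_p·G_p) = 24.22/(0.435s + 1 + 24.22), with pole at s = −(1 + 24.22)/0.435 = −57.98.
Closed-loop time constant τ = 1/57.98 = 0.0172 s.

τ = 0.0172 s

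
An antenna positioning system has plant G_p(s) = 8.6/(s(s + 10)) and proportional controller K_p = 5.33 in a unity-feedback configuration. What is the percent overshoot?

3.2%

From 1 + K_pG_p(s) = 0: s² + 10s + 45.84 = 0 ⇒ ω_n = 6.77, ζ = 0.7385.
%OS = 100·exp(−πζ/√(1−ζ²)) = 100·exp(−π·0.7385/√0.4546) = 3.2%.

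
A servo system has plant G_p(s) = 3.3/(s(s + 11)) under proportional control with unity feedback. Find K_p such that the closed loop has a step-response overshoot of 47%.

K_p = 168

From %OS = 100·exp(−πζ/√(1−ζ²)) = 47%, ζ = −ln(0.47)/√(π²+ln²(0.47)) = 0.2337.
Characteristic equation s² + 11s + 3.3K_p = 0 gives ζ = 11/(2√(3.3K_p)).
Setting ζ = 0.2337: √(3.3K_p) = 11/(2·0.2337) = 23.54, so K_p = 554/3.3 = 168.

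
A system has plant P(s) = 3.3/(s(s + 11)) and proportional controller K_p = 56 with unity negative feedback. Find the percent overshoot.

24.9%

The closed-loop denominator s² + 11s + 184.8 gives ω_n = √184.8 = 13.59 and ζ = 11/(2ω_n) = 0.4046.
%OS = 100·exp(−πζ/√(1−ζ²)) = 100·exp(−π·0.4046/√0.8363) = 24.9%.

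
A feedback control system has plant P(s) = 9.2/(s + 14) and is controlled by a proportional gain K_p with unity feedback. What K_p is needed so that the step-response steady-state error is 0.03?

K_p = 49.2

Steady-state error for a unit step on this type-0 loop is 1/(1 + K_p·P(0)).
P(0) = 0.6571. Require 1/(1 + K_p·0.6571) = 0.03, so 1 + 0.6571·K_p = 33.33.
K_p = (33.33 − 1)/0.6571 = 49.2.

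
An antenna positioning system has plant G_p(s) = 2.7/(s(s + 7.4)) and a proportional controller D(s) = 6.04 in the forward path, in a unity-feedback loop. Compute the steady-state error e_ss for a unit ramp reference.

0.454

The loop has one pole at the origin (type 1). Velocity error constant K_v = lim_{s→0} s·D(s)G_p(s) = 6.04·2.7/7.4 = 2.204.
Steady-state error to a unit ramp: e_ss = 1/K_v = 0.454.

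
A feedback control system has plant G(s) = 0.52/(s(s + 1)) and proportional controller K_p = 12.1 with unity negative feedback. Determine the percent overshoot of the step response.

52.8%

The closed-loop denominator s² + 1s + 6.292 gives ω_n = √6.292 = 2.508 and ζ = 1/(2ω_n) = 0.1993.
%OS = 100·exp(−πζ/√(1−ζ²)) = 100·exp(−π·0.1993/√0.9603) = 52.8%.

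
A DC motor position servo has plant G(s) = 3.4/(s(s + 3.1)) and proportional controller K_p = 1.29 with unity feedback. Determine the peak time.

T_p = 2.23 s

From 1 + K_pG(s) = 0: s² + 3.1s + 4.386 = 0 ⇒ ω_n = 2.094, ζ = 0.7401.
Damped frequency ω_d = ω_n√(1−ζ²) = 1.408 rad/s, so peak time T_p = π/ω_d = 2.23 s.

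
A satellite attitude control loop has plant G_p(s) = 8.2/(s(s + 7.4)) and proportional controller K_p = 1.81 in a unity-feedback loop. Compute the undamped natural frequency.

With unity feedback the closed-loop characteristic equation is s² + 7.4s + 1.81·8.2 = s² + 7.4s + 14.84 = 0.
Matching s² + 2ζω_n s + ω_n²: ω_n = √14.84 = 3.853 rad/s and 2ζω_n = 7.4, so ζ = 7.4/(2·3.853) = 0.96.

ω_n = 3.85 rad/s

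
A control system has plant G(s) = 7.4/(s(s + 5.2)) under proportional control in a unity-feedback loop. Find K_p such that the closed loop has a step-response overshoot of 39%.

K_p = 11.1

From %OS = 100·exp(−πζ/√(1−ζ²)) = 39%, ζ = −ln(0.39)/√(π²+ln²(0.39)) = 0.2871.
Characteristic equation s² + 5.2s + 7.4K_p = 0 gives ζ = 5.2/(2√(7.4K_p)).
Setting ζ = 0.2871: √(7.4K_p) = 5.2/(2·0.2871) = 9.056, so K_p = 82.01/7.4 = 11.1.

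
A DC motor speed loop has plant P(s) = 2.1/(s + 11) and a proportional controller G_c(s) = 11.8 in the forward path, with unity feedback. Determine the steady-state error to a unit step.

0.307

The loop is type 0. Static position error constant K_pos = G_c(0)·P(0) = 11.8·0.1909 = 2.253.
Steady-state error to a unit step: e_ss = 1/(1+K_pos) = 1/3.253 = 0.307.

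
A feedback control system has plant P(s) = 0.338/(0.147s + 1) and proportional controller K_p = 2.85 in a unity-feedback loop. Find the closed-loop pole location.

s = -13.36

Closed loop: T(s) = K_p·P/(1+K_p·P) = 0.9633/(0.147s + 1 + 0.9633), with pole at s = −(1 + 0.9633)/0.147 = −13.36.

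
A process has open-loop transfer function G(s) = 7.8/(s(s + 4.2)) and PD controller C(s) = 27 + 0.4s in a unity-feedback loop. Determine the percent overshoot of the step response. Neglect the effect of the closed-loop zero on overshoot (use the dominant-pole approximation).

44.1%

Forward path: (27 + 0.4s)·7.8/(s(s+4.2)). The closed-loop characteristic equation is s² + (4.2 + 7.8·0.4)s + 7.8·27 = 0.
That is s² + 7.32s + 210.6 = 0, so ω_n = 14.51 rad/s and ζ = 7.32/(2·14.51) = 0.2522.
%OS = 100·exp(−πζ/√(1−ζ²)) = 44.1%.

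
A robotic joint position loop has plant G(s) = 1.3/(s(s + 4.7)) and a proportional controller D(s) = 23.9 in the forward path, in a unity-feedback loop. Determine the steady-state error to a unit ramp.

The loop has one pole at the origin (type 1). Velocity error constant K_v = lim_{s→0} s·D(s)G(s) = 23.9·1.3/4.7 = 6.611.
Steady-state error to a unit ramp: e_ss = 1/K_v = 0.151.

0.151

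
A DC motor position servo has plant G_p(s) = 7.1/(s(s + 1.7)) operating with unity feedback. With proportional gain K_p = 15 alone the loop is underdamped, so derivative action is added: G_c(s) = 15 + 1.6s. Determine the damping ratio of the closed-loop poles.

ζ = 0.633

Forward path: (15 + 1.6s)·7.1/(s(s+1.7)). The closed-loop characteristic equation is s² + (1.7 + 7.1·1.6)s + 7.1·15 = 0.
That is s² + 13.06s + 106.5 = 0, so ω_n = 10.32 rad/s and ζ = 13.06/(2·10.32) = 0.6328.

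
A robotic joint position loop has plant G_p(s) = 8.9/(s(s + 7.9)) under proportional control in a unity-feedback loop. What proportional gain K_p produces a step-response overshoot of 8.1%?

From %OS = 100·exp(−πζ/√(1−ζ²)) = 8.1%, ζ = −ln(0.081)/√(π²+ln²(0.081)) = 0.6247.
Characteristic equation s² + 7.9s + 8.9K_p = 0 gives ζ = 7.9/(2√(8.9K_p)).
Setting ζ = 0.6247: √(8.9K_p) = 7.9/(2·0.6247) = 6.323, so K_p = 39.98/8.9 = 4.49.

K_p = 4.49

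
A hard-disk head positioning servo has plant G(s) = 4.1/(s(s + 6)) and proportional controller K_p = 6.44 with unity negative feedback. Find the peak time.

T_p = 0.753 s

Closed-loop characteristic equation: s² + 6s + 26.4 = 0, so ω_n = 5.138 rad/s and ζ = 6/(2·5.138) = 0.5838.
Damped frequency ω_d = ω_n√(1−ζ²) = 4.172 rad/s, so peak time T_p = π/ω_d = 0.753 s.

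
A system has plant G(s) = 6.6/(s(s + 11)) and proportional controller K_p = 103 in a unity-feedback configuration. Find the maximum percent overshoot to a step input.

Closed-loop characteristic equation: s² + 11s + 679.8 = 0, so ω_n = 26.07 rad/s and ζ = 11/(2·26.07) = 0.2109.
%OS = 100·exp(−πζ/√(1−ζ²)) = 100·exp(−π·0.2109/√0.9555) = 50.8%.

50.8%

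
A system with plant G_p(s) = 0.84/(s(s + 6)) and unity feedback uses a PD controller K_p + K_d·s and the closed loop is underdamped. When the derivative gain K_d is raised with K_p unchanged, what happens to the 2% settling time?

decrease

Characteristic equation s² + (6 + 0.84K_d)s + 0.84K_p = 0: raising K_d increases ζω_n = (6+0.84K_d)/2 while the loop stays underdamped, so T_s ≈ 4/(ζω_n) decreases.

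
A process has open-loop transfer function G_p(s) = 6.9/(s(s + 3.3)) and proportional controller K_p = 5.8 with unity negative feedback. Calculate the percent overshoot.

42.8%

From 1 + K_pG_p(s) = 0: s² + 3.3s + 40.02 = 0 ⇒ ω_n = 6.326, ζ = 0.2608.
%OS = 100·exp(−πζ/√(1−ζ²)) = 100·exp(−π·0.2608/√0.932) = 42.8%.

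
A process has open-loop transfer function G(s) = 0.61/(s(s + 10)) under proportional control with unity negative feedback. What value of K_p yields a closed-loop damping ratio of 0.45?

Closed-loop characteristic equation: s² + 10s + K_p·0.61 = 0.
So ω_n = √(0.61K_p) and 2ζω_n = 10, giving ζ = 10/(2√(0.61K_p)).
Setting ζ = 0.45: √(0.61K_p) = 10/(2·0.45) = 11.11, so K_p = 123.5/0.61 = 202.

K_p = 202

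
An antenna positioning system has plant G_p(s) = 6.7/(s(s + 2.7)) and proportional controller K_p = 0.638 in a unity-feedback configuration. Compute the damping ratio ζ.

1 + K_p·G_p(s) = 0 gives s² + 2.7s + 4.275 = 0.
Matching s² + 2ζω_n s + ω_n²: ω_n = √4.275 = 2.068 rad/s and 2ζω_n = 2.7, so ζ = 2.7/(2·2.068) = 0.653.

ζ = 0.653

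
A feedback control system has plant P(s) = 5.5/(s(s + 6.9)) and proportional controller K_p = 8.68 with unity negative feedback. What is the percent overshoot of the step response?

16.4%

The closed-loop denominator s² + 6.9s + 47.74 gives ω_n = √47.74 = 6.909 and ζ = 6.9/(2ω_n) = 0.4993.
%OS = 100·exp(−πζ/√(1−ζ²)) = 100·exp(−π·0.4993/√0.7507) = 16.4%.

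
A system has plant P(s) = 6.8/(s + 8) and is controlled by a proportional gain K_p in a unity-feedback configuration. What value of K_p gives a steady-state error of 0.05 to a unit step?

The loop is type 0, so e_ss(step) = 1/(1 + K_pos) with K_pos = K_p·P(0).
P(0) = 0.85. Require 1/(1 + K_p·0.85) = 0.05, so 1 + 0.85·K_p = 20.
K_p = (20 − 1)/0.85 = 22.4.

K_p = 22.4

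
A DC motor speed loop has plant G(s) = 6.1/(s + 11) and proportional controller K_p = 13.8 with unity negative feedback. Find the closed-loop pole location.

Closed-loop transfer function: T(s) = K_p·G(s)/(1 + K_p·G(s)) = 84.18/(s + 11 + 84.18) = 84.18/(s + 95.18).
The closed-loop pole is at s = −95.18.

s = -95.18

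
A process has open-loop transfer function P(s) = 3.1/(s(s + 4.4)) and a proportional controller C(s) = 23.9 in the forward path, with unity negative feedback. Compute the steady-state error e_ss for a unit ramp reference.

The loop has one pole at the origin (type 1). Velocity error constant K_v = lim_{s→0} s·C(s)P(s) = 23.9·3.1/4.4 = 16.84.
Steady-state error to a unit ramp: e_ss = 1/K_v = 0.0594.

0.0594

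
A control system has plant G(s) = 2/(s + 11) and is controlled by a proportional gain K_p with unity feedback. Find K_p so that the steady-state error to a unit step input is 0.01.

Steady-state error for a unit step on this type-0 loop is 1/(1 + K_p·G(0)).
G(0) = 0.1818. Require 1/(1 + K_p·0.1818) = 0.01, so 1 + 0.1818·K_p = 100.
K_p = (100 − 1)/0.1818 = 544.

K_p = 544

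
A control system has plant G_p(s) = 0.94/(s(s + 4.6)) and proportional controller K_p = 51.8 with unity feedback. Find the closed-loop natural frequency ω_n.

With unity feedback the closed-loop characteristic equation is s² + 4.6s + 51.8·0.94 = s² + 4.6s + 48.69 = 0.
So ω_n² = 48.69 ⇒ ω_n = 6.978 rad/s, and ζ = 4.6/(2ω_n) = 0.33.

ω_n = 6.98 rad/s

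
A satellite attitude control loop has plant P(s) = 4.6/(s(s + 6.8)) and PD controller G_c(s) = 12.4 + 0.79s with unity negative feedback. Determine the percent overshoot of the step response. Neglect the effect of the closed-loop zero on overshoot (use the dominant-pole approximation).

4.97%

Forward path: (12.4 + 0.79s)·4.6/(s(s+6.8)). The closed-loop characteristic equation is s² + (6.8 + 4.6·0.79)s + 4.6·12.4 = 0.
That is s² + 10.43s + 57.04 = 0, so ω_n = 7.552 rad/s and ζ = 10.43/(2·7.552) = 0.6908.
%OS = 100·exp(−πζ/√(1−ζ²)) = 4.97%.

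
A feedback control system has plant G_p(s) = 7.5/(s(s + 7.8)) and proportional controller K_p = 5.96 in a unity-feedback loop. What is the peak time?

T_p = 0.579 s

From 1 + K_pG_p(s) = 0: s² + 7.8s + 44.7 = 0 ⇒ ω_n = 6.686, ζ = 0.5833.
Damped frequency ω_d = ω_n√(1−ζ²) = 5.43 rad/s, so peak time T_p = π/ω_d = 0.579 s.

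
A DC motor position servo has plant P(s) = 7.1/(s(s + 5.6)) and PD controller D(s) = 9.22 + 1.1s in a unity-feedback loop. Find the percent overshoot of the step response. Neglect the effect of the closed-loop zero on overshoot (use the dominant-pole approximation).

Forward path: (9.22 + 1.1s)·7.1/(s(s+5.6)). The closed-loop characteristic equation is s² + (5.6 + 7.1·1.1)s + 7.1·9.22 = 0.
That is s² + 13.41s + 65.46 = 0, so ω_n = 8.091 rad/s and ζ = 13.41/(2·8.091) = 0.8287.
%OS = 100·exp(−πζ/√(1−ζ²)) = 0.954%.

0.954%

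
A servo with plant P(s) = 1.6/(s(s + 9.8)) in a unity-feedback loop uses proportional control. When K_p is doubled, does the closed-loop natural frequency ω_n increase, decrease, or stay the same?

increase

ω_n = √(1.6·K_p), which grows with K_p.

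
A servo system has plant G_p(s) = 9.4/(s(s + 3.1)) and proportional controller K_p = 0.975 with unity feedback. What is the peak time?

Closed-loop characteristic equation: s² + 3.1s + 9.165 = 0, so ω_n = 3.027 rad/s and ζ = 3.1/(2·3.027) = 0.512.
Damped frequency ω_d = ω_n√(1−ζ²) = 2.6 rad/s, so peak time T_p = π/ω_d = 1.21 s.

T_p = 1.21 s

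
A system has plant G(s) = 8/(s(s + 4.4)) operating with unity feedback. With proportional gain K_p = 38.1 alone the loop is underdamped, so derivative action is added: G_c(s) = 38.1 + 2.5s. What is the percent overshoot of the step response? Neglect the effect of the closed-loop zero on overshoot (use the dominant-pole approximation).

4.65%

Forward path: (38.1 + 2.5s)·8/(s(s+4.4)). The closed-loop characteristic equation is s² + (4.4 + 8·2.5)s + 8·38.1 = 0.
That is s² + 24.4s + 304.8 = 0, so ω_n = 17.46 rad/s and ζ = 24.4/(2·17.46) = 0.6988.
%OS = 100·exp(−πζ/√(1−ζ²)) = 4.65%.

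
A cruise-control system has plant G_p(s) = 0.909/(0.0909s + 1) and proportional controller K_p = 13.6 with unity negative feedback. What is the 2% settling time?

T_s ≈ 0.0272 s

Closed loop: T(s) = K_p·G_p/(1+K_p·G_p) = 12.36/(0.0909s + 1 + 12.36), with pole at s = −(1 + 12.36)/0.0909 = −147.
τ = 1/147 = 0.006803 s, so 2% settling time ≈ 4τ = 0.0272 s.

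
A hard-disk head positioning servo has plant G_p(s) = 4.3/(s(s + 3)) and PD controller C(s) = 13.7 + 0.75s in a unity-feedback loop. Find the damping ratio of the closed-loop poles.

ζ = 0.406

Forward path: (13.7 + 0.75s)·4.3/(s(s+3)). The closed-loop characteristic equation is s² + (3 + 4.3·0.75)s + 4.3·13.7 = 0.
That is s² + 6.225s + 58.91 = 0, so ω_n = 7.675 rad/s and ζ = 6.225/(2·7.675) = 0.4055.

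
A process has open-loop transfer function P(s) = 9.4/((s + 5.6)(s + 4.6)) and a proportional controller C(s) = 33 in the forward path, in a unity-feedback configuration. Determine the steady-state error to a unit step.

The loop is type 0. Static position error constant K_pos = C(0)·P(0) = 33·0.3649 = 12.04.
Steady-state error to a unit step: e_ss = 1/(1+K_pos) = 1/13.04 = 0.0767.

0.0767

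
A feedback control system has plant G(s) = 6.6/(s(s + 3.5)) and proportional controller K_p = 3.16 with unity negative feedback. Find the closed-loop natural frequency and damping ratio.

With unity feedback the closed-loop characteristic equation is s² + 3.5s + 3.16·6.6 = s² + 3.5s + 20.86 = 0.
So ω_n² = 20.86 ⇒ ω_n = 4.567 rad/s, and ζ = 3.5/(2ω_n) = 0.383.

ω_n = 4.57 rad/s, ζ = 0.383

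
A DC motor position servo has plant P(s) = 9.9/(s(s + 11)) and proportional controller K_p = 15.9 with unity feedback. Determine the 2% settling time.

Closed-loop characteristic equation: s² + 11s + 157.4 = 0, so ω_n = 12.55 rad/s and ζ = 11/(2·12.55) = 0.4384.
2% settling time T_s ≈ 4/(ζω_n) = 4/5.5 = 0.727 s.

T_s ≈ 0.727 s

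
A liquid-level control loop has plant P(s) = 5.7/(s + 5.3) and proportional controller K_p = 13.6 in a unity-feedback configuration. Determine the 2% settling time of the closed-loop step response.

Closed-loop transfer function: T(s) = K_p·P(s)/(1 + K_p·P(s)) = 77.52/(s + 5.3 + 77.52) = 77.52/(s + 82.82).
Time constant τ = 1/82.82 = 0.01207 s, so the 2% settling time is about 4τ = 0.0483 s.

T_s ≈ 0.0483 s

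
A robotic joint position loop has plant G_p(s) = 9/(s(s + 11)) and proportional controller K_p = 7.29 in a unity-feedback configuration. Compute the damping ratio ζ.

1 + K_p·G_p(s) = 0 gives s² + 11s + 65.61 = 0.
Matching s² + 2ζω_n s + ω_n²: ω_n = √65.61 = 8.1 rad/s and 2ζω_n = 11, so ζ = 11/(2·8.1) = 0.679.

ζ = 0.679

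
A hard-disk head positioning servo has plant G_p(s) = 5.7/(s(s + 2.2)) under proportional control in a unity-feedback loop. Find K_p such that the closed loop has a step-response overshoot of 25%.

From %OS = 100·exp(−πζ/√(1−ζ²)) = 25%, ζ = −ln(0.25)/√(π²+ln²(0.25)) = 0.4037.
Characteristic equation s² + 2.2s + 5.7K_p = 0 gives ζ = 2.2/(2√(5.7K_p)).
Setting ζ = 0.4037: √(5.7K_p) = 2.2/(2·0.4037) = 2.725, so K_p = 7.424/5.7 = 1.3.

K_p = 1.3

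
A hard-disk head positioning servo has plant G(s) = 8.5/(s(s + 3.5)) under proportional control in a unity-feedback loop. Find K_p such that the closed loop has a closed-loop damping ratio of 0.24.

Closed-loop characteristic equation: s² + 3.5s + K_p·8.5 = 0.
So ω_n = √(8.5K_p) and 2ζω_n = 3.5, giving ζ = 3.5/(2√(8.5K_p)).
Setting ζ = 0.24: √(8.5K_p) = 3.5/(2·0.24) = 7.292, so K_p = 53.17/8.5 = 6.26.

K_p = 6.26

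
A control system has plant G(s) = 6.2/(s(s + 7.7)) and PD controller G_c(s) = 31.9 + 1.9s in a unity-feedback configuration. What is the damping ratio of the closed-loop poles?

Forward path: (31.9 + 1.9s)·6.2/(s(s+7.7)). The closed-loop characteristic equation is s² + (7.7 + 6.2·1.9)s + 6.2·31.9 = 0.
That is s² + 19.48s + 197.8 = 0, so ω_n = 14.06 rad/s and ζ = 19.48/(2·14.06) = 0.6926.

ζ = 0.693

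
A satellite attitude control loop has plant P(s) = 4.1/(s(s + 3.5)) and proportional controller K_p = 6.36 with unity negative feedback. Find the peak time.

From 1 + K_pP(s) = 0: s² + 3.5s + 26.08 = 0 ⇒ ω_n = 5.106, ζ = 0.3427.
Damped frequency ω_d = ω_n√(1−ζ²) = 4.797 rad/s, so peak time T_p = π/ω_d = 0.655 s.

T_p = 0.655 s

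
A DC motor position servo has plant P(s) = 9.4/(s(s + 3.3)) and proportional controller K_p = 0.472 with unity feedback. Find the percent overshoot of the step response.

Closed-loop characteristic equation: s² + 3.3s + 4.437 = 0, so ω_n = 2.106 rad/s and ζ = 3.3/(2·2.106) = 0.7833.
%OS = 100·exp(−πζ/√(1−ζ²)) = 100·exp(−π·0.7833/√0.3864) = 1.91%.

1.91%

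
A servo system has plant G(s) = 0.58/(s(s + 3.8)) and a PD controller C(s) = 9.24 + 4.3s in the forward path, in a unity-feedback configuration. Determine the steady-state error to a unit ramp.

The loop has one pole at the origin (type 1). Velocity error constant K_v = lim_{s→0} s·C(s)G(s) = 9.24·0.58/3.8 = 1.41.
Steady-state error to a unit ramp: e_ss = 1/K_v = 0.709.

0.709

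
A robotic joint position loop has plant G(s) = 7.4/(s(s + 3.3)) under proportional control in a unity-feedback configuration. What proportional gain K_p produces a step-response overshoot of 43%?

K_p = 5.47

From %OS = 100·exp(−πζ/√(1−ζ²)) = 43%, ζ = −ln(0.43)/√(π²+ln²(0.43)) = 0.2594.
Characteristic equation s² + 3.3s + 7.4K_p = 0 gives ζ = 3.3/(2√(7.4K_p)).
Setting ζ = 0.2594: √(7.4K_p) = 3.3/(2·0.2594) = 6.36, so K_p = 40.45/7.4 = 5.47.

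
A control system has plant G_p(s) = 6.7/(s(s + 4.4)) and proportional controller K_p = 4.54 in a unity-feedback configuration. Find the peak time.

T_p = 0.621 s

Closed-loop characteristic equation: s² + 4.4s + 30.42 = 0, so ω_n = 5.515 rad/s and ζ = 4.4/(2·5.515) = 0.3989.
Damped frequency ω_d = ω_n√(1−ζ²) = 5.057 rad/s, so peak time T_p = π/ω_d = 0.621 s.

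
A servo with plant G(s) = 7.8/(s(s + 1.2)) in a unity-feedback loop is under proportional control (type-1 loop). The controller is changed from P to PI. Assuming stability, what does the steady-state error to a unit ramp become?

The integrator raises the loop to type 2, so K_v → ∞ and e_ss to a ramp is zero.

0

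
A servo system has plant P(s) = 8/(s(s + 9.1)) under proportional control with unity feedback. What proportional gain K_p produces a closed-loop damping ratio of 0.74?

Closed-loop characteristic equation: s² + 9.1s + K_p·8 = 0.
So ω_n = √(8K_p) and 2ζω_n = 9.1, giving ζ = 9.1/(2√(8K_p)).
Setting ζ = 0.74: √(8K_p) = 9.1/(2·0.74) = 6.149, so K_p = 37.81/8 = 4.73.

K_p = 4.73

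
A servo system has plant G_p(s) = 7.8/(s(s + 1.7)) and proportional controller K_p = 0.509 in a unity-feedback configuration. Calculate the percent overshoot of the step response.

22.7%

From 1 + K_pG_p(s) = 0: s² + 1.7s + 3.97 = 0 ⇒ ω_n = 1.993, ζ = 0.4266.
%OS = 100·exp(−πζ/√(1−ζ²)) = 100·exp(−π·0.4266/√0.818) = 22.7%.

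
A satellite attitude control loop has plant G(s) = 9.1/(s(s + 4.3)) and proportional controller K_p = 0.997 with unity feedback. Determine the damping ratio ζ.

ζ = 0.714

With unity feedback the closed-loop characteristic equation is s² + 4.3s + 0.997·9.1 = s² + 4.3s + 9.073 = 0.
So ω_n² = 9.073 ⇒ ω_n = 3.012 rad/s, and ζ = 4.3/(2ω_n) = 0.714.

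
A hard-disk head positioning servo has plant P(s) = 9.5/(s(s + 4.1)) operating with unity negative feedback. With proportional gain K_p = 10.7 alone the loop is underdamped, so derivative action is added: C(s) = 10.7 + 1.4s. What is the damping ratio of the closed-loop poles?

Forward path: (10.7 + 1.4s)·9.5/(s(s+4.1)). The closed-loop characteristic equation is s² + (4.1 + 9.5·1.4)s + 9.5·10.7 = 0.
That is s² + 17.4s + 101.6 = 0, so ω_n = 10.08 rad/s and ζ = 17.4/(2·10.08) = 0.8629.

ζ = 0.863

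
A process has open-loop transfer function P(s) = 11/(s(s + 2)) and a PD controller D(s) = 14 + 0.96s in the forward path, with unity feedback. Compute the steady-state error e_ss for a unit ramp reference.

0.013

The loop has one pole at the origin (type 1). Velocity error constant K_v = lim_{s→0} s·D(s)P(s) = 14·11/2 = 77.
Steady-state error to a unit ramp: e_ss = 1/K_v = 0.013.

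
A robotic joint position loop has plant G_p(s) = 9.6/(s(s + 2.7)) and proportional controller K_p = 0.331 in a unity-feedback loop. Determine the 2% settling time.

The closed-loop denominator s² + 2.7s + 3.178 gives ω_n = √3.178 = 1.783 and ζ = 2.7/(2ω_n) = 0.7573.
2% settling time T_s ≈ 4/(ζω_n) = 4/1.35 = 2.96 s.

T_s ≈ 2.96 s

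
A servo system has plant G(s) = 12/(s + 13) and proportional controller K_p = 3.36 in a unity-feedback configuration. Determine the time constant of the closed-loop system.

Closed-loop transfer function: T(s) = K_p·G(s)/(1 + K_p·G(s)) = 40.32/(s + 13 + 40.32) = 40.32/(s + 53.32).
Time constant τ = 1/53.32 = 0.0188 s.

τ = 0.0188 s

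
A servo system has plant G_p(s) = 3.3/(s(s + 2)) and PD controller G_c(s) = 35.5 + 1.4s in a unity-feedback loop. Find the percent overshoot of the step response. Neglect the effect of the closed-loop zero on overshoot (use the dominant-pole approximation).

Forward path: (35.5 + 1.4s)·3.3/(s(s+2)). The closed-loop characteristic equation is s² + (2 + 3.3·1.4)s + 3.3·35.5 = 0.
That is s² + 6.62s + 117.1 = 0, so ω_n = 10.82 rad/s and ζ = 6.62/(2·10.82) = 0.3058.
%OS = 100·exp(−πζ/√(1−ζ²)) = 36.5%.

36.5%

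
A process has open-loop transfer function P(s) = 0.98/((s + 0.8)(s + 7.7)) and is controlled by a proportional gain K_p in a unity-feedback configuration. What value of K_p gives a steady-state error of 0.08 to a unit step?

K_p = 72.3

For a type-0 loop with proportional control, e_ss = 1/(1 + K_p·P(0)).
P(0) = 0.1591. Require 1/(1 + K_p·0.1591) = 0.08, so 1 + 0.1591·K_p = 12.5.
K_p = (12.5 − 1)/0.1591 = 72.3.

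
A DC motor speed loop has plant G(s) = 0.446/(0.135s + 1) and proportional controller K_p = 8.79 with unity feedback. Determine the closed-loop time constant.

τ = 0.0274 s

Closed loop: T(s) = K_p·G/(1+K_p·G) = 3.92/(0.135s + 1 + 3.92), with pole at s = −(1 + 3.92)/0.135 = −36.45.
Closed-loop time constant τ = 1/36.45 = 0.0274 s.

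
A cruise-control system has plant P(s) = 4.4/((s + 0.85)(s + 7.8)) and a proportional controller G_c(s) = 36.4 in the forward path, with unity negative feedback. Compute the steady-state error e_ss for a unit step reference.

0.0398

The loop is type 0. Static position error constant K_pos = G_c(0)·P(0) = 36.4·0.6637 = 24.16.
Steady-state error to a unit step: e_ss = 1/(1+K_pos) = 1/25.16 = 0.0398.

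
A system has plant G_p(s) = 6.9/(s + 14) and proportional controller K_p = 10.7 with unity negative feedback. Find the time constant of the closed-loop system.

Closed-loop transfer function: T(s) = K_p·G_p(s)/(1 + K_p·G_p(s)) = 73.83/(s + 14 + 73.83) = 73.83/(s + 87.83).
Time constant τ = 1/87.83 = 0.0114 s.

τ = 0.0114 s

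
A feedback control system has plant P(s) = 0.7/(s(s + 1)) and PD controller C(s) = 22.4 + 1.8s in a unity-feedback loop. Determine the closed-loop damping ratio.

Forward path: (22.4 + 1.8s)·0.7/(s(s+1)). The closed-loop characteristic equation is s² + (1 + 0.7·1.8)s + 0.7·22.4 = 0.
That is s² + 2.26s + 15.68 = 0, so ω_n = 3.96 rad/s and ζ = 2.26/(2·3.96) = 0.2854.

ζ = 0.285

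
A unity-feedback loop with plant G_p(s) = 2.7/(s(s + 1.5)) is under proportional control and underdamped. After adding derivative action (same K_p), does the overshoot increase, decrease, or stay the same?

With PD the characteristic equation becomes s² + (a + K·K_d)s + K·K_p = 0; the damping term grows, ζ rises, overshoot falls.

decrease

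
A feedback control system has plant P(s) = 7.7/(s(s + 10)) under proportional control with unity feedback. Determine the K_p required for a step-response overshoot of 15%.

K_p = 12.2

From %OS = 100·exp(−πζ/√(1−ζ²)) = 15%, ζ = −ln(0.15)/√(π²+ln²(0.15)) = 0.5169.
Characteristic equation s² + 10s + 7.7K_p = 0 gives ζ = 10/(2√(7.7K_p)).
Setting ζ = 0.5169: √(7.7K_p) = 10/(2·0.5169) = 9.672, so K_p = 93.56/7.7 = 12.2.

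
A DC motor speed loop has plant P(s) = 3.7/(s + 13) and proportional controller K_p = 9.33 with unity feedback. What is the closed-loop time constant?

Closed-loop transfer function: T(s) = K_p·P(s)/(1 + K_p·P(s)) = 34.52/(s + 13 + 34.52) = 34.52/(s + 47.52).
Time constant τ = 1/47.52 = 0.021 s.

τ = 0.021 s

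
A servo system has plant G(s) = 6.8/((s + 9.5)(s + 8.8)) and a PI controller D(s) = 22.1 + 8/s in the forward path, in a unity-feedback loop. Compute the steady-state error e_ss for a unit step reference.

The open loop D(s)G(s) has a pole at the origin (type 1), so the static position error constant is infinite and e_ss = 1/(1+∞) = 0.

0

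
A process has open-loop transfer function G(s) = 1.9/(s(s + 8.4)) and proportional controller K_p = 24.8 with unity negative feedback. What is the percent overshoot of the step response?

8.8%

Closed-loop characteristic equation: s² + 8.4s + 47.12 = 0, so ω_n = 6.864 rad/s and ζ = 8.4/(2·6.864) = 0.6119.
%OS = 100·exp(−πζ/√(1−ζ²)) = 100·exp(−π·0.6119/√0.6256) = 8.8%.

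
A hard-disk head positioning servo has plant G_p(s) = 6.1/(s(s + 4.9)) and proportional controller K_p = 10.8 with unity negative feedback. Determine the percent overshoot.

From 1 + K_pG_p(s) = 0: s² + 4.9s + 65.88 = 0 ⇒ ω_n = 8.117, ζ = 0.3018.
%OS = 100·exp(−πζ/√(1−ζ²)) = 100·exp(−π·0.3018/√0.9089) = 37%.

37%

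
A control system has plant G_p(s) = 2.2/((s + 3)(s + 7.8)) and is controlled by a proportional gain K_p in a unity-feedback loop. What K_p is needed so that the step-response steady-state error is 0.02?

The loop is type 0, so e_ss(step) = 1/(1 + K_pos) with K_pos = K_p·G_p(0).
G_p(0) = 0.09402. Require 1/(1 + K_p·0.09402) = 0.02, so 1 + 0.09402·K_p = 50.
K_p = (50 − 1)/0.09402 = 521.

K_p = 521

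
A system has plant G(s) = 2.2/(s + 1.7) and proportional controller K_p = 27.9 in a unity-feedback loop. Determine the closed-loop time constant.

Closed-loop transfer function: T(s) = K_p·G(s)/(1 + K_p·G(s)) = 61.38/(s + 1.7 + 61.38) = 61.38/(s + 63.08).
Time constant τ = 1/63.08 = 0.0159 s.

τ = 0.0159 s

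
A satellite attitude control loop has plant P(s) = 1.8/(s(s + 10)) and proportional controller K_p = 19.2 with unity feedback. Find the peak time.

T_p = 1.02 s

The closed-loop denominator s² + 10s + 34.56 gives ω_n = √34.56 = 5.879 and ζ = 10/(2ω_n) = 0.8505.
Damped frequency ω_d = ω_n√(1−ζ²) = 3.092 rad/s, so peak time T_p = π/ω_d = 1.02 s.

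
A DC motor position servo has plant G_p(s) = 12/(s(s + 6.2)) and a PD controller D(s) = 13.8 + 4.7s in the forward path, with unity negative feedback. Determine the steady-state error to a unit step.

The open loop D(s)G_p(s) has a pole at the origin (type 1), so the static position error constant is infinite and e_ss = 1/(1+∞) = 0.

0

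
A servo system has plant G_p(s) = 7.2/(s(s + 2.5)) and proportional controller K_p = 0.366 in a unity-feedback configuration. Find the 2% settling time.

From 1 + K_pG_p(s) = 0: s² + 2.5s + 2.635 = 0 ⇒ ω_n = 1.623, ζ = 0.77.
2% settling time T_s ≈ 4/(ζω_n) = 4/1.25 = 3.2 s.

T_s ≈ 3.2 s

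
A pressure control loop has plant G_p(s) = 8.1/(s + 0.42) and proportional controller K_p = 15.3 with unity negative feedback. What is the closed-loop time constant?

τ = 0.00804 s

Closed-loop transfer function: T(s) = K_p·G_p(s)/(1 + K_p·G_p(s)) = 123.9/(s + 0.42 + 123.9) = 123.9/(s + 124.4).
Time constant τ = 1/124.4 = 0.00804 s.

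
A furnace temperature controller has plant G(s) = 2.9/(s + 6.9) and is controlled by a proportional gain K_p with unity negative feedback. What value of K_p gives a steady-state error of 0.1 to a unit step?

Steady-state error for a unit step on this type-0 loop is 1/(1 + K_p·G(0)).
G(0) = 0.4203. Require 1/(1 + K_p·0.4203) = 0.1, so 1 + 0.4203·K_p = 10.
K_p = (10 − 1)/0.4203 = 21.4.

K_p = 21.4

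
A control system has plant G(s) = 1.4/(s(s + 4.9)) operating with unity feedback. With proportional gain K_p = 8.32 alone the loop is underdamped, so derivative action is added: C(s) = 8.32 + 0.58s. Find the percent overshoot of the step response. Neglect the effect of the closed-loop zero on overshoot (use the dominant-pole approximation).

Forward path: (8.32 + 0.58s)·1.4/(s(s+4.9)). The closed-loop characteristic equation is s² + (4.9 + 1.4·0.58)s + 1.4·8.32 = 0.
That is s² + 5.712s + 11.65 = 0, so ω_n = 3.413 rad/s and ζ = 5.712/(2·3.413) = 0.8368.
%OS = 100·exp(−πζ/√(1−ζ²)) = 0.821%.

0.821%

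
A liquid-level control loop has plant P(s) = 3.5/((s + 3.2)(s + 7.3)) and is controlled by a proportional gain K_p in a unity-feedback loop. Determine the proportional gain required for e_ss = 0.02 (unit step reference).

For a type-0 loop with proportional control, e_ss = 1/(1 + K_p·P(0)).
P(0) = 0.1498. Require 1/(1 + K_p·0.1498) = 0.02, so 1 + 0.1498·K_p = 50.
K_p = (50 − 1)/0.1498 = 327.

K_p = 327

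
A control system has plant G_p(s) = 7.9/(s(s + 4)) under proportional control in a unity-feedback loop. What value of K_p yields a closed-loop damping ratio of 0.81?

K_p = 0.772

Closed-loop characteristic equation: s² + 4s + K_p·7.9 = 0.
So ω_n = √(7.9K_p) and 2ζω_n = 4, giving ζ = 4/(2√(7.9K_p)).
Setting ζ = 0.81: √(7.9K_p) = 4/(2·0.81) = 2.469, so K_p = 6.097/7.9 = 0.772.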